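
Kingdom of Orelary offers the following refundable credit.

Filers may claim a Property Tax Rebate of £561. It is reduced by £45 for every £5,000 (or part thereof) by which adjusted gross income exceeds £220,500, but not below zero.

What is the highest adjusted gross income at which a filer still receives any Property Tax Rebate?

£280,500

After 12 increments the reduction is 12 × £45 = £540, leaving £21; one more increment wipes it out. Increment 12 ends at excess 12 × £5,000 = £60,000, so the highest qualifying income is £220,500 + £60,000 = £280,500.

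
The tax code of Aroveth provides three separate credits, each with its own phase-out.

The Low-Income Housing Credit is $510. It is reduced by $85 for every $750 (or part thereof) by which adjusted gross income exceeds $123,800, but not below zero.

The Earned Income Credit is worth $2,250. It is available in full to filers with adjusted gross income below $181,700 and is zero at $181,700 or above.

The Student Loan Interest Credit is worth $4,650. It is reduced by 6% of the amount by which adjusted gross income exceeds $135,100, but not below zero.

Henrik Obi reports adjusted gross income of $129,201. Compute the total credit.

$6,900

Low-Income Housing Credit: income exceeds $123,800 by $5,401 → 8 increments × $85 = $680 ≥ base, so the credit is $0.
Earned Income Credit: $129,201 is below the $181,700 cutoff, so the full $2,250 applies.
Student Loan Interest Credit: $129,201 is at or below the $135,100 threshold, so the full $4,650 applies.
Total: $0 + $2,250 + $4,650 = $6,900.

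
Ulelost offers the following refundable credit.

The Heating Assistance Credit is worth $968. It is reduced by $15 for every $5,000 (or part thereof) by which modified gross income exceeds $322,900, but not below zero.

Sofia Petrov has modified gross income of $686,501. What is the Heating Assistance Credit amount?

$0

Heating Assistance Credit: income exceeds $322,900 by $363,601 → 73 increments × $15 = $1,095 ≥ base, so the credit is $0.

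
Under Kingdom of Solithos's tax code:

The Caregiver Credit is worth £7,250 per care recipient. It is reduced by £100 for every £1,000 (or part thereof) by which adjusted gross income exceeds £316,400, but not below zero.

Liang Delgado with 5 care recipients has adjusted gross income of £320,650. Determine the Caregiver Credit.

£35,750

Caregiver Credit: base = 5 × £7,250 = £36,250. income exceeds £316,400 by £4,250, which is 5 full-or-partial £1,000 increments; reduction = 5 × £100 = £500, leaving £35,750.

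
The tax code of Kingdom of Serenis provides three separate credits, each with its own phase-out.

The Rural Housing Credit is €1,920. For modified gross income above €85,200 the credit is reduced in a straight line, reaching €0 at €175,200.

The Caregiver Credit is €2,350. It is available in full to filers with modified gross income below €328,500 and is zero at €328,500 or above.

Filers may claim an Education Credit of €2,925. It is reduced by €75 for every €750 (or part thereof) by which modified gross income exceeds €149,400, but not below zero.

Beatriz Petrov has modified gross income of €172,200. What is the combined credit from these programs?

€3,014

Rural Housing Credit: €172,200 is €87,000 into a €90,000 phase-out range, leaving 3,000/90,000 of the credit: €1,920 × 3,000/90,000 = €64.
Caregiver Credit: €172,200 is below the €328,500 cutoff, so the full €2,350 applies.
Education Credit: income exceeds €149,400 by €22,800, which is 31 full-or-partial €750 increments; reduction = 31 × €75 = €2,325, leaving €600.
Total: €64 + €2,350 + €600 = €3,014.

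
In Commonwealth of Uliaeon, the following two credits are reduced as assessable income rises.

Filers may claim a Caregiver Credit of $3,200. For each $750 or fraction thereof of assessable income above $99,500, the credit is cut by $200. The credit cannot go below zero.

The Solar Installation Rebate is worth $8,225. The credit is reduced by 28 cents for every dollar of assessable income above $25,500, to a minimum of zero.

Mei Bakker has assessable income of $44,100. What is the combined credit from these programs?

Caregiver Credit: $44,100 is at or below the $99,500 threshold, so the full $3,200 applies.
Solar Installation Rebate: 28% of the $18,600 excess over $25,500 is $5,208; credit = $8,225 − $5,208 = $3,017.
Total: $3,200 + $3,017 = $6,217.

$6,217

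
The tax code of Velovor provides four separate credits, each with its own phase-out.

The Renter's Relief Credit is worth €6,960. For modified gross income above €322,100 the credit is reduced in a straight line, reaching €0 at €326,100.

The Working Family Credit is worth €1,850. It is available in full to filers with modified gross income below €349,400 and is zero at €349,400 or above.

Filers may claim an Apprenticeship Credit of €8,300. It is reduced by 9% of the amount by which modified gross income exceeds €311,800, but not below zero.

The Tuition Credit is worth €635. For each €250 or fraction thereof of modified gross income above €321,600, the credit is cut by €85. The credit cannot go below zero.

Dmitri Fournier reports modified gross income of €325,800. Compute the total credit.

Renter's Relief Credit: €325,800 is €3,700 into a €4,000 phase-out range, leaving 300/4,000 of the credit: €6,960 × 300/4,000 = €522.
Working Family Credit: €325,800 is below the €349,400 cutoff, so the full €1,850 applies.
Apprenticeship Credit: 9% of the €14,000 excess over €311,800 is €1,260; credit = €8,300 − €1,260 = €7,040.
Tuition Credit: income exceeds €321,600 by €4,200 → 17 increments × €85 = €1,445 ≥ base, so the credit is €0.
Total: €522 + €1,850 + €7,040 + €0 = €9,412.

€9,412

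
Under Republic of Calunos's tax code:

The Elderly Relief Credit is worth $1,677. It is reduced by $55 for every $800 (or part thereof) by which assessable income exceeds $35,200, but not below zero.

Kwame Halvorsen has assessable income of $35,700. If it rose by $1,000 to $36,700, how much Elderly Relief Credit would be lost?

At $35,700 — income exceeds $35,200 by $500, which is 1 full-or-partial $800 increment; reduction = 1 × $55 = $55, leaving $1,622.
At $36,700 — income exceeds $35,200 by $1,500, which is 2 full-or-partial $800 increments; reduction = 2 × $55 = $110, leaving $1,567.
Lost: $1,622 − $1,567 = $55.

$55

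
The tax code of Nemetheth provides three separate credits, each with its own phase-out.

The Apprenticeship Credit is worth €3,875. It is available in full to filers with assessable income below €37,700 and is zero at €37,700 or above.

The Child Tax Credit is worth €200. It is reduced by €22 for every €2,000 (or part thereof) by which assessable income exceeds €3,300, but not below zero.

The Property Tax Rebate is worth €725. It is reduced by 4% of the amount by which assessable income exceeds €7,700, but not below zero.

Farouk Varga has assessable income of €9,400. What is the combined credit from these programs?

€4,644

Apprenticeship Credit: €9,400 is below the €37,700 cutoff, so the full €3,875 applies.
Child Tax Credit: income exceeds €3,300 by €6,100, which is 4 full-or-partial €2,000 increments; reduction = 4 × €22 = €88, leaving €112.
Property Tax Rebate: 4% of the €1,700 excess over €7,700 is €68; credit = €725 − €68 = €657.
Total: €3,875 + €112 + €657 = €4,644.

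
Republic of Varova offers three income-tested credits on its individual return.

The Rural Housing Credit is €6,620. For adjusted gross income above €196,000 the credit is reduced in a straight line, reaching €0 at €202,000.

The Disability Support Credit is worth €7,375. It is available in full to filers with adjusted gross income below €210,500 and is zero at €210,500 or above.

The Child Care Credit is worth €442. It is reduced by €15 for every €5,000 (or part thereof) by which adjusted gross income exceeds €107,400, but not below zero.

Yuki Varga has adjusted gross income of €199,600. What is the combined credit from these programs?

€10,180

Rural Housing Credit: €199,600 is €3,600 into a €6,000 phase-out range, leaving 2,400/6,000 of the credit: €6,620 × 2,400/6,000 = €2,648.
Disability Support Credit: €199,600 is below the €210,500 cutoff, so the full €7,375 applies.
Child Care Credit: income exceeds €107,400 by €92,200, which is 19 full-or-partial €5,000 increments; reduction = 19 × €15 = €285, leaving €157.
Total: €2,648 + €7,375 + €157 = €10,180.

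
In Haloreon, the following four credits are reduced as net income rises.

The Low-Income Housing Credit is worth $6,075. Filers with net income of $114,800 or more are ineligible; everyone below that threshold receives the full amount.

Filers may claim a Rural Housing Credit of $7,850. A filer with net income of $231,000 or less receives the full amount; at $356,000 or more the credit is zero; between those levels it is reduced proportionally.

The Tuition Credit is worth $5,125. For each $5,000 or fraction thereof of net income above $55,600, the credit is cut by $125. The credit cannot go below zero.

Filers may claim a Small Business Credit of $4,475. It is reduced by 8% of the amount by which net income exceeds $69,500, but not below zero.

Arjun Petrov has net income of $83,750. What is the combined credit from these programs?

$21,635

Low-Income Housing Credit: $83,750 is below the $114,800 cutoff, so the full $6,075 applies.
Rural Housing Credit: $83,750 is at or below the $231,000 threshold, so the full $7,850 applies.
Tuition Credit: income exceeds $55,600 by $28,150, which is 6 full-or-partial $5,000 increments; reduction = 6 × $125 = $750, leaving $4,375.
Small Business Credit: 8% of the $14,250 excess over $69,500 is $1,140; credit = $4,475 − $1,140 = $3,335.
Total: $6,075 + $7,850 + $4,375 + $3,335 = $21,635.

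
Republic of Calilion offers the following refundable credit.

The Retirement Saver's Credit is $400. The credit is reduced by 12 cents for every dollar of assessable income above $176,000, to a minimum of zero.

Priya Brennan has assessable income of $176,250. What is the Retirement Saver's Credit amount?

$370

Retirement Saver's Credit: 12% of the $250 excess over $176,000 is $30; credit = $400 − $30 = $370.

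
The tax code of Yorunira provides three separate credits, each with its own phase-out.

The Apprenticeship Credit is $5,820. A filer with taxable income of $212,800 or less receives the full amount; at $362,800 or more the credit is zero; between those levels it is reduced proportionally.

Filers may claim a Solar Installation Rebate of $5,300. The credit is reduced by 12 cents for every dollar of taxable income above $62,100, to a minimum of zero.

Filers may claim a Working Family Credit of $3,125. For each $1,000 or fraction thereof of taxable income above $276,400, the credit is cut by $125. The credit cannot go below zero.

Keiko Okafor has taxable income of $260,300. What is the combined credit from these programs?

$7,102

Apprenticeship Credit: $260,300 is $47,500 into a $150,000 phase-out range, leaving 102,500/150,000 of the credit: $5,820 × 102,500/150,000 = $3,977.
Solar Installation Rebate: 12% of the $198,200 excess over $62,100 is $23,784 ≥ base, so the credit is $0.
Working Family Credit: $260,300 is at or below the $276,400 threshold, so the full $3,125 applies.
Total: $3,977 + $0 + $3,125 = $7,102.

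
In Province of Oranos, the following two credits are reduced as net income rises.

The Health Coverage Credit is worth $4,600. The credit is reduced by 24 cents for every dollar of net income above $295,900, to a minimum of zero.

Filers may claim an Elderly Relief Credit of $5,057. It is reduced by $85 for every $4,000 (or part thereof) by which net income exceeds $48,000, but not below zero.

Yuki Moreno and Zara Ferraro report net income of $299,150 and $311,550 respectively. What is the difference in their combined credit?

Yuki ($299,150): Health Coverage Credit: 24% of the $3,250 excess over $295,900 is $780; credit = $4,600 − $780 = $3,820. Elderly Relief Credit: income exceeds $48,000 by $251,150 → 63 increments × $85 = $5,355 ≥ base, so the credit is $0. total $3,820 + $0 = $3,820
Zara ($311,550): Health Coverage Credit: 24% of the $15,650 excess over $295,900 is $3,756; credit = $4,600 − $3,756 = $844. Elderly Relief Credit: income exceeds $48,000 by $263,550 → 66 increments × $85 = $5,610 ≥ base, so the credit is $0. total $844 + $0 = $844
Difference: |$3,820 − $844| = $2,976.

$2,976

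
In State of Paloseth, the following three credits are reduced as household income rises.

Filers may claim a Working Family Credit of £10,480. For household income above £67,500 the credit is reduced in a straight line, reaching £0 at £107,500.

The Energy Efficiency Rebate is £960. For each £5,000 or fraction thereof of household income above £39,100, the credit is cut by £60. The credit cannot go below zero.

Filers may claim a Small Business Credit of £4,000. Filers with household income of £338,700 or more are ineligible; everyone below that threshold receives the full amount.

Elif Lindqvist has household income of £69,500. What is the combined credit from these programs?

Working Family Credit: £69,500 is £2,000 into a £40,000 phase-out range, leaving 38,000/40,000 of the credit: £10,480 × 38,000/40,000 = £9,956.
Energy Efficiency Rebate: income exceeds £39,100 by £30,400, which is 7 full-or-partial £5,000 increments; reduction = 7 × £60 = £420, leaving £540.
Small Business Credit: £69,500 is below the £338,700 cutoff, so the full £4,000 applies.
Total: £9,956 + £540 + £4,000 = £14,496.

£14,496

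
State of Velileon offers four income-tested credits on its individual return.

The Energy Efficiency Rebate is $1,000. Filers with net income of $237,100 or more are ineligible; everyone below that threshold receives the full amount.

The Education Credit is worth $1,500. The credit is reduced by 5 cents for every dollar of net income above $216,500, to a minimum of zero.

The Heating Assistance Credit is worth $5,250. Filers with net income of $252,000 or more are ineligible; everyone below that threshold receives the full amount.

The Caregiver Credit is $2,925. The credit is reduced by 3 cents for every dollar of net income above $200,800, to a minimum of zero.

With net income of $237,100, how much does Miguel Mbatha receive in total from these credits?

Energy Efficiency Rebate: $237,100 meets or exceeds the $237,100 cutoff, so the credit is $0.
Education Credit: 5% of the $20,600 excess over $216,500 is $1,030; credit = $1,500 − $1,030 = $470.
Heating Assistance Credit: $237,100 is below the $252,000 cutoff, so the full $5,250 applies.
Caregiver Credit: 3% of the $36,300 excess over $200,800 is $1,089; credit = $2,925 − $1,089 = $1,836.
Total: $0 + $470 + $5,250 + $1,836 = $7,556.

$7,556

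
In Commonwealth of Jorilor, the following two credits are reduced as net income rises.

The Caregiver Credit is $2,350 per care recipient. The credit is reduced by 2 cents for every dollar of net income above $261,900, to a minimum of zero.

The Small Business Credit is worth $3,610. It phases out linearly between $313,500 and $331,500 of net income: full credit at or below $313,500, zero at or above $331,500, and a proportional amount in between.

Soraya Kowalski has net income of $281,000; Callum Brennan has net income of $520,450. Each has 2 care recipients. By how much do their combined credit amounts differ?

Soraya ($281,000): Caregiver Credit: base = 2 × $2,350 = $4,700. 2% of the $19,100 excess over $261,900 is $382; credit = $4,700 − $382 = $4,318. Small Business Credit: $281,000 is at or below the $313,500 threshold, so the full $3,610 applies. total $4,318 + $3,610 = $7,928
Callum ($520,450): Caregiver Credit: base = 2 × $2,350 = $4,700. 2% of the $258,550 excess over $261,900 is $5,171 ≥ base, so the credit is $0. Small Business Credit: $520,450 is at or above $331,500, so the credit is $0. total $0 + $0 = $0
Difference: |$7,928 − $0| = $7,928.

$7,928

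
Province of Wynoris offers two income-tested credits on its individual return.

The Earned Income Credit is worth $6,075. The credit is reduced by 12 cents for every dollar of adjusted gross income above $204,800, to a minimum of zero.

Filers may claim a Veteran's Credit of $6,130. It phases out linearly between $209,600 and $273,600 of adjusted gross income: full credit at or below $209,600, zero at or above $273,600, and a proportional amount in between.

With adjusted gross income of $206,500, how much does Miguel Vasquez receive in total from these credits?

Earned Income Credit: 12% of the $1,700 excess over $204,800 is $204; credit = $6,075 − $204 = $5,871.
Veteran's Credit: $206,500 is at or below the $209,600 threshold, so the full $6,130 applies.
Total: $5,871 + $6,130 = $12,001.

$12,001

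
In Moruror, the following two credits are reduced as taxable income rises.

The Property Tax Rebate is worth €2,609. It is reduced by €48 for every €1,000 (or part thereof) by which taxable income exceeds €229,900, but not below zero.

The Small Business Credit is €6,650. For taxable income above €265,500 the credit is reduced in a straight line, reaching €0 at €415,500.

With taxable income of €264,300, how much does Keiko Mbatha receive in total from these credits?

Property Tax Rebate: income exceeds €229,900 by €34,400, which is 35 full-or-partial €1,000 increments; reduction = 35 × €48 = €1,680, leaving €929.
Small Business Credit: €264,300 is at or below the €265,500 threshold, so the full €6,650 applies.
Total: €929 + €6,650 = €7,579.

€7,579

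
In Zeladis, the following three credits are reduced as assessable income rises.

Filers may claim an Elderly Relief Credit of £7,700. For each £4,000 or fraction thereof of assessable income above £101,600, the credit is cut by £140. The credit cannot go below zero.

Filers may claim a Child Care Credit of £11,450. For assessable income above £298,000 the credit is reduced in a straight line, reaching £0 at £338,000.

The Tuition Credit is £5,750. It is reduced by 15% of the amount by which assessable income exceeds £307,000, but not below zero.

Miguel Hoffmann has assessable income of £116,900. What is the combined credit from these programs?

Elderly Relief Credit: income exceeds £101,600 by £15,300, which is 4 full-or-partial £4,000 increments; reduction = 4 × £140 = £560, leaving £7,140.
Child Care Credit: £116,900 is at or below the £298,000 threshold, so the full £11,450 applies.
Tuition Credit: £116,900 is at or below the £307,000 threshold, so the full £5,750 applies.
Total: £7,140 + £11,450 + £5,750 = £24,340.

£24,340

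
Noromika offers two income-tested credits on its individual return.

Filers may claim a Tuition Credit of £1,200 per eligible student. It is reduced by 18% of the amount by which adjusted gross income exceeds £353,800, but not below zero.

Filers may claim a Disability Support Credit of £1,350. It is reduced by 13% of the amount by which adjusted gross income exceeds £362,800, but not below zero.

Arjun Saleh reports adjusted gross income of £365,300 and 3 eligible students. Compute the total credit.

Tuition Credit: base = 3 × £1,200 = £3,600. 18% of the £11,500 excess over £353,800 is £2,070; credit = £3,600 − £2,070 = £1,530.
Disability Support Credit: 13% of the £2,500 excess over £362,800 is £325; credit = £1,350 − £325 = £1,025.
Total: £1,530 + £1,025 = £2,555.

£2,555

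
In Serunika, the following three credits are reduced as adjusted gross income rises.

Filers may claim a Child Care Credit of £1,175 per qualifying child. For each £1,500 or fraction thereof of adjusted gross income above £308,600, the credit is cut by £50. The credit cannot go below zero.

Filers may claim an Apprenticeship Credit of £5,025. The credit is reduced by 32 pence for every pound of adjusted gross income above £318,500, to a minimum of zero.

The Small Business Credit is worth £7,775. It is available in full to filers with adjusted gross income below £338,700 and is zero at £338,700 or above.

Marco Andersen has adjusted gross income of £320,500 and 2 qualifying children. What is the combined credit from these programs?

Child Care Credit: base = 2 × £1,175 = £2,350. income exceeds £308,600 by £11,900, which is 8 full-or-partial £1,500 increments; reduction = 8 × £50 = £400, leaving £1,950.
Apprenticeship Credit: 32% of the £2,000 excess over £318,500 is £640; credit = £5,025 − £640 = £4,385.
Small Business Credit: £320,500 is below the £338,700 cutoff, so the full £7,775 applies.
Total: £1,950 + £4,385 + £7,775 = £14,110.

£14,110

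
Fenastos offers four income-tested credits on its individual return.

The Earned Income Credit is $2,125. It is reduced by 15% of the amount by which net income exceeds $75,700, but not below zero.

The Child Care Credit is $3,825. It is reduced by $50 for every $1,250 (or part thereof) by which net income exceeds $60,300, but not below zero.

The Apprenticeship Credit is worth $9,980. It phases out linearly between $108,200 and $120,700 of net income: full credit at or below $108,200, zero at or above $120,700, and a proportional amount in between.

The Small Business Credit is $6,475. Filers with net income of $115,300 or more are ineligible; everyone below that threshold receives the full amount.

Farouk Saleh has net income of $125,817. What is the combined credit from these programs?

$1,175

Earned Income Credit: 15% of the $50,117 excess over $75,700 is $7,517.55 ≥ base, so the credit is $0.
Child Care Credit: income exceeds $60,300 by $65,517, which is 53 full-or-partial $1,250 increments; reduction = 53 × $50 = $2,650, leaving $1,175.
Apprenticeship Credit: $125,817 is at or above $120,700, so the credit is $0.
Small Business Credit: $125,817 meets or exceeds the $115,300 cutoff, so the credit is $0.
Total: $0 + $1,175 + $0 + $0 = $1,175.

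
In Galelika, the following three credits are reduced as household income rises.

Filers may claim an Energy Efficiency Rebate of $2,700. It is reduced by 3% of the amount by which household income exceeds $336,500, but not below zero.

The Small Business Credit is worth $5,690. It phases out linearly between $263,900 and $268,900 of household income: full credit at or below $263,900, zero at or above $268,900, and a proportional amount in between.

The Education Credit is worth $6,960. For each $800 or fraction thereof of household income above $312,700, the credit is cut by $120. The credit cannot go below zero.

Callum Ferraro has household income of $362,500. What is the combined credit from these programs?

$1,920

Energy Efficiency Rebate: 3% of the $26,000 excess over $336,500 is $780; credit = $2,700 − $780 = $1,920.
Small Business Credit: $362,500 is at or above $268,900, so the credit is $0.
Education Credit: income exceeds $312,700 by $49,800 → 63 increments × $120 = $7,560 ≥ base, so the credit is $0.
Total: $1,920 + $0 + $0 = $1,920.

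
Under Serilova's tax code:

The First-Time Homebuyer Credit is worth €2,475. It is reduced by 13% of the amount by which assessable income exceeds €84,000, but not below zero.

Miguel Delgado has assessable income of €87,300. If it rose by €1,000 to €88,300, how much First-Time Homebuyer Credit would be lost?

€130

At €87,300 — 13% of the €3,300 excess over €84,000 is €429; credit = €2,475 − €429 = €2,046.
At €88,300 — 13% of the €4,300 excess over €84,000 is €559; credit = €2,475 − €559 = €1,916.
Lost: €2,046 − €1,916 = €130.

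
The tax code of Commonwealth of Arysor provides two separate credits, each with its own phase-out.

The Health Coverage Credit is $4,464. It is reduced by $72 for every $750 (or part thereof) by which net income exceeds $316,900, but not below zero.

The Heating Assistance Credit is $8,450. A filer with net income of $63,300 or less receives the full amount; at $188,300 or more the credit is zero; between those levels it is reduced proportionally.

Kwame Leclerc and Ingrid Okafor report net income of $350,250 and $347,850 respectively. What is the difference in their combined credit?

Kwame ($350,250): Health Coverage Credit: income exceeds $316,900 by $33,350, which is 45 full-or-partial $750 increments; reduction = 45 × $72 = $3,240, leaving $1,224. Heating Assistance Credit: $350,250 is at or above $188,300, so the credit is $0. total $1,224 + $0 = $1,224
Ingrid ($347,850): Health Coverage Credit: income exceeds $316,900 by $30,950, which is 42 full-or-partial $750 increments; reduction = 42 × $72 = $3,024, leaving $1,440. Heating Assistance Credit: $347,850 is at or above $188,300, so the credit is $0. total $1,440 + $0 = $1,440
Difference: |$1,224 − $1,440| = $216.

$216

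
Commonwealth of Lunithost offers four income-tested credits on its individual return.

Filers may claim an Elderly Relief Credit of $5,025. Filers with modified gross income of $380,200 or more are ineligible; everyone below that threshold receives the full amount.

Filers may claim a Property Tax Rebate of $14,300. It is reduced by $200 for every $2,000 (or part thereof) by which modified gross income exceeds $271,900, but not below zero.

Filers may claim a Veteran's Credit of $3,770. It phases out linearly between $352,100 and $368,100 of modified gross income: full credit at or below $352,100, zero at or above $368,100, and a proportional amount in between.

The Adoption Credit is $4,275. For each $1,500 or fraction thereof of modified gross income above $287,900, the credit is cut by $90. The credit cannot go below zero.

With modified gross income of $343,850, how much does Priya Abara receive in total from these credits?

Elderly Relief Credit: $343,850 is below the $380,200 cutoff, so the full $5,025 applies.
Property Tax Rebate: income exceeds $271,900 by $71,950, which is 36 full-or-partial $2,000 increments; reduction = 36 × $200 = $7,200, leaving $7,100.
Veteran's Credit: $343,850 is at or below the $352,100 threshold, so the full $3,770 applies.
Adoption Credit: income exceeds $287,900 by $55,950, which is 38 full-or-partial $1,500 increments; reduction = 38 × $90 = $3,420, leaving $855.
Total: $5,025 + $7,100 + $3,770 + $855 = $16,750.

$16,750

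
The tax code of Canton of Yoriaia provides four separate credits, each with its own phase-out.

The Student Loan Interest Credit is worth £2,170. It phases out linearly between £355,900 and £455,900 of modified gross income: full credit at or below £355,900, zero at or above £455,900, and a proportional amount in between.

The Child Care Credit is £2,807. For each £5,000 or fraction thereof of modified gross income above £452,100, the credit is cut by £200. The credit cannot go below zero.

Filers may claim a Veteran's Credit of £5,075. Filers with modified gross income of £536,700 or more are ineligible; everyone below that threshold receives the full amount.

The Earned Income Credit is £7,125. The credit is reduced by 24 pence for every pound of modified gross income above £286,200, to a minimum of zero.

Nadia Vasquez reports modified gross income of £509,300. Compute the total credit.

£5,482

Student Loan Interest Credit: £509,300 is at or above £455,900, so the credit is £0.
Child Care Credit: income exceeds £452,100 by £57,200, which is 12 full-or-partial £5,000 increments; reduction = 12 × £200 = £2,400, leaving £407.
Veteran's Credit: £509,300 is below the £536,700 cutoff, so the full £5,075 applies.
Earned Income Credit: 24% of the £223,100 excess over £286,200 is £53,544 ≥ base, so the credit is £0.
Total: £0 + £407 + £5,075 + £0 = £5,482.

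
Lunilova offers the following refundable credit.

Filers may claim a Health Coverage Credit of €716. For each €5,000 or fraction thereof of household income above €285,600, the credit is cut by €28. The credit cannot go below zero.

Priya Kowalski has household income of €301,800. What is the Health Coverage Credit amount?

€604

Health Coverage Credit: income exceeds €285,600 by €16,200, which is 4 full-or-partial €5,000 increments; reduction = 4 × €28 = €112, leaving €604.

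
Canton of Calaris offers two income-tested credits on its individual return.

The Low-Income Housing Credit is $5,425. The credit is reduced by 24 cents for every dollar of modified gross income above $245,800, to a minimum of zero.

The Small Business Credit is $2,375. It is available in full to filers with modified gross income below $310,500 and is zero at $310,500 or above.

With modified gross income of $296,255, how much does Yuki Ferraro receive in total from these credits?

$2,375

Low-Income Housing Credit: 24% of the $50,455 excess over $245,800 is $12,109.20 ≥ base, so the credit is $0.
Small Business Credit: $296,255 is below the $310,500 cutoff, so the full $2,375 applies.
Total: $0 + $2,375 = $2,375.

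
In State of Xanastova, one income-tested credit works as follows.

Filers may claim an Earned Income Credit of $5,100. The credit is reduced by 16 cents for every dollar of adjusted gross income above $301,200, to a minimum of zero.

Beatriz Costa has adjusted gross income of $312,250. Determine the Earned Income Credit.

$3,332

Earned Income Credit: 16% of the $11,050 excess over $301,200 is $1,768; credit = $5,100 − $1,768 = $3,332.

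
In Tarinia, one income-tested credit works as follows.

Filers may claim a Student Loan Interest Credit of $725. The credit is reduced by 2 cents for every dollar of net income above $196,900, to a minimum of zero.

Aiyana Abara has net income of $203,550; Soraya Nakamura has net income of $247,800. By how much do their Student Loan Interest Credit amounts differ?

Aiyana ($203,550): Student Loan Interest Credit: 2% of the $6,650 excess over $196,900 is $133; credit = $725 − $133 = $592.
Soraya ($247,800): Student Loan Interest Credit: 2% of the $50,900 excess over $196,900 is $1,018 ≥ base, so the credit is $0.
Difference: |$592 − $0| = $592.

$592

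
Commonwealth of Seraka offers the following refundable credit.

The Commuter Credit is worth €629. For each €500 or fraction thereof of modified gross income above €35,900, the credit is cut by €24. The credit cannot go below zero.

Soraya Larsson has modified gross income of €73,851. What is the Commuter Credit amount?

€0

Commuter Credit: income exceeds €35,900 by €37,951 → 76 increments × €24 = €1,824 ≥ base, so the credit is €0.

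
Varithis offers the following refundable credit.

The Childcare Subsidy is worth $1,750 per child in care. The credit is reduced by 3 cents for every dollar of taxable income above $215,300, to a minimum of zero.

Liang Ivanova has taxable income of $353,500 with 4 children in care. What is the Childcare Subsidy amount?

Childcare Subsidy: base = 4 × $1,750 = $7,000. 3% of the $138,200 excess over $215,300 is $4,146; credit = $7,000 − $4,146 = $2,854.

$2,854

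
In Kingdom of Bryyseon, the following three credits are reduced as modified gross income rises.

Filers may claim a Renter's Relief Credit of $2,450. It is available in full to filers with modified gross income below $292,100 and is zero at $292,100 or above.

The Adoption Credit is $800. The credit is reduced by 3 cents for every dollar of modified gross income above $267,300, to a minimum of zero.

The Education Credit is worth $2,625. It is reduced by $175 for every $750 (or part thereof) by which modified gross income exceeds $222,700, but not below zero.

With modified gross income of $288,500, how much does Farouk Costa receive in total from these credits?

$2,614

Renter's Relief Credit: $288,500 is below the $292,100 cutoff, so the full $2,450 applies.
Adoption Credit: 3% of the $21,200 excess over $267,300 is $636; credit = $800 − $636 = $164.
Education Credit: income exceeds $222,700 by $65,800 → 88 increments × $175 = $15,400 ≥ base, so the credit is $0.
Total: $2,450 + $164 + $0 = $2,614.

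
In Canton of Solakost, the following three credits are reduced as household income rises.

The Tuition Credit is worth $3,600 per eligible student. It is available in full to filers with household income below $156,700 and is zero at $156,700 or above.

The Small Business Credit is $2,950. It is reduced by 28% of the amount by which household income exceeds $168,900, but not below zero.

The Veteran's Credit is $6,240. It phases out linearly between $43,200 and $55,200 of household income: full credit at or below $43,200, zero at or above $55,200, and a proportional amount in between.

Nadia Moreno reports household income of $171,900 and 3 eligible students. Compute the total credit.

Tuition Credit: base = 3 × $3,600 = $10,800. $171,900 meets or exceeds the $156,700 cutoff, so the credit is $0.
Small Business Credit: 28% of the $3,000 excess over $168,900 is $840; credit = $2,950 − $840 = $2,110.
Veteran's Credit: $171,900 is at or above $55,200, so the credit is $0.
Total: $0 + $2,110 + $0 = $2,110.

$2,110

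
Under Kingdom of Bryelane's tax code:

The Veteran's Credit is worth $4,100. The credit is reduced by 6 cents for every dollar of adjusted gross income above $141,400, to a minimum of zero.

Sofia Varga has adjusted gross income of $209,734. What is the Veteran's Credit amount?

$0

Veteran's Credit: 6% of the $68,334 excess over $141,400 is $4,100.04 ≥ base, so the credit is $0.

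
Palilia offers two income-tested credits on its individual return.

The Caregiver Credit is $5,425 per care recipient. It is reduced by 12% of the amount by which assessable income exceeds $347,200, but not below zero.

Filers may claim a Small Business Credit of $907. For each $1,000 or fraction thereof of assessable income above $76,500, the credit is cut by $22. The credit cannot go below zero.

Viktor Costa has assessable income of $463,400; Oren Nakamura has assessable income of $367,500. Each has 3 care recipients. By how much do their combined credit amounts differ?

Viktor ($463,400): Caregiver Credit: base = 3 × $5,425 = $16,275. 12% of the $116,200 excess over $347,200 is $13,944; credit = $16,275 − $13,944 = $2,331. Small Business Credit: income exceeds $76,500 by $386,900 → 387 increments × $22 = $8,514 ≥ base, so the credit is $0. total $2,331 + $0 = $2,331
Oren ($367,500): Caregiver Credit: base = 3 × $5,425 = $16,275. 12% of the $20,300 excess over $347,200 is $2,436; credit = $16,275 − $2,436 = $13,839. Small Business Credit: income exceeds $76,500 by $291,000 → 291 increments × $22 = $6,402 ≥ base, so the credit is $0. total $13,839 + $0 = $13,839
Difference: |$2,331 − $13,839| = $11,508.

$11,508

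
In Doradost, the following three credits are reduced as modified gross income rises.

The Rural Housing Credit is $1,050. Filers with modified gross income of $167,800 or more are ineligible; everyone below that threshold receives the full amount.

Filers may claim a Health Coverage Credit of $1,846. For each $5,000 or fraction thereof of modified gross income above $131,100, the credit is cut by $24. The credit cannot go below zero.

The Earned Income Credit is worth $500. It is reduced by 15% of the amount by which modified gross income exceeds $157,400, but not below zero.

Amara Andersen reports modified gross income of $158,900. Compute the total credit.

Rural Housing Credit: $158,900 is below the $167,800 cutoff, so the full $1,050 applies.
Health Coverage Credit: income exceeds $131,100 by $27,800, which is 6 full-or-partial $5,000 increments; reduction = 6 × $24 = $144, leaving $1,702.
Earned Income Credit: 15% of the $1,500 excess over $157,400 is $225; credit = $500 − $225 = $275.
Total: $1,050 + $1,702 + $275 = $3,027.

$3,027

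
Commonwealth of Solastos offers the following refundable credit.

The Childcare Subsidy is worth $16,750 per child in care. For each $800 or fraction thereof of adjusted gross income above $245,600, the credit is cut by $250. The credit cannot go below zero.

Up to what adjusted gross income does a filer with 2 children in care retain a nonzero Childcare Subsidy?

$352,000

Full credit = 2 × $16,750 = $33,500.
After 133 increments the reduction is 133 × $250 = $33,250, leaving $250; one more increment wipes it out. Increment 133 ends at excess 133 × $800 = $106,400, so the highest qualifying income is $245,600 + $106,400 = $352,000.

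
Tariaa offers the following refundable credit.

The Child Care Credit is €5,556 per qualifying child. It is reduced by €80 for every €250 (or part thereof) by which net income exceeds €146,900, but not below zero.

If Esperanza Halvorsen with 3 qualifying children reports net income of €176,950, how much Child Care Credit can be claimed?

€6,988

Child Care Credit: base = 3 × €5,556 = €16,668. income exceeds €146,900 by €30,050, which is 121 full-or-partial €250 increments; reduction = 121 × €80 = €9,680, leaving €6,988.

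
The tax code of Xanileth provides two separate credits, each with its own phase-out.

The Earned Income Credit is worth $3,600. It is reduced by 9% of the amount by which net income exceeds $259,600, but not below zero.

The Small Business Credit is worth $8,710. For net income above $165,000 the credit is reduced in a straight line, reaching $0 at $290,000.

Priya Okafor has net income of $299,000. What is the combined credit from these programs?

$54

Earned Income Credit: 9% of the $39,400 excess over $259,600 is $3,546; credit = $3,600 − $3,546 = $54.
Small Business Credit: $299,000 is at or above $290,000, so the credit is $0.
Total: $54 + $0 = $54.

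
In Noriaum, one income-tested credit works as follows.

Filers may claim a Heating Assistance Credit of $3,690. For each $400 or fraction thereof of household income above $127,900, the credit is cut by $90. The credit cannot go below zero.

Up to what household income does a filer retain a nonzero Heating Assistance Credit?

After 40 increments the reduction is 40 × $90 = $3,600, leaving $90; one more increment wipes it out. Increment 40 ends at excess 40 × $400 = $16,000, so the highest qualifying income is $127,900 + $16,000 = $143,900.

$143,900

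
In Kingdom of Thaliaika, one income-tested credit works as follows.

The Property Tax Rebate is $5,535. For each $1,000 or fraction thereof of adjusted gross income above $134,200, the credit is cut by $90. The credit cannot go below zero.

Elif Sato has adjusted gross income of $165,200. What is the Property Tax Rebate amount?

$2,745

Property Tax Rebate: income exceeds $134,200 by $31,000, which is 31 full-or-partial $1,000 increments; reduction = 31 × $90 = $2,790, leaving $2,745.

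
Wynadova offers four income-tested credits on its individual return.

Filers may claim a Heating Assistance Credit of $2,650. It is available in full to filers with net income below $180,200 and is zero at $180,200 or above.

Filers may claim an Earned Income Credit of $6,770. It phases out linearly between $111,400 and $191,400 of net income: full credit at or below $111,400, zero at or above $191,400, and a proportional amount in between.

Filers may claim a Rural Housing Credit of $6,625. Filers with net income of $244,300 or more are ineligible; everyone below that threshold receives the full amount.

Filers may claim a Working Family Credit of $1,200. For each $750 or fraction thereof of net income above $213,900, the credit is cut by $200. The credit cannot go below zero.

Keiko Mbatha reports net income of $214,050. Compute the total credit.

Heating Assistance Credit: $214,050 meets or exceeds the $180,200 cutoff, so the credit is $0.
Earned Income Credit: $214,050 is at or above $191,400, so the credit is $0.
Rural Housing Credit: $214,050 is below the $244,300 cutoff, so the full $6,625 applies.
Working Family Credit: income exceeds $213,900 by $150, which is 1 full-or-partial $750 increment; reduction = 1 × $200 = $200, leaving $1,000.
Total: $0 + $0 + $6,625 + $1,000 = $7,625.

$7,625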